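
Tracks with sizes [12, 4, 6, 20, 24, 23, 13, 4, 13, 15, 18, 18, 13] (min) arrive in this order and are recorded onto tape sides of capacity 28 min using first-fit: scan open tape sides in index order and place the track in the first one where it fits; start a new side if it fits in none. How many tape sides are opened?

8

  12 → side 1 (new)  [load 12/28]
  4 → side 1  [load 16/28]
  6 → side 1  [load 22/28]
  20 → side 2 (new)  [load 20/28]
  24 → side 3 (new)  [load 24/28]
  23 → side 4 (new)  [load 23/28]
  13 → side 5 (new)  [load 13/28]
  4 → side 1  [load 26/28]
  13 → side 5  [load 26/28]
  15 → side 6 (new)  [load 15/28]
  18 → side 7 (new)  [load 18/28]
  18 → side 8 (new)  [load 18/28]
  13 → side 6  [load 28/28]
8 tape sides opened.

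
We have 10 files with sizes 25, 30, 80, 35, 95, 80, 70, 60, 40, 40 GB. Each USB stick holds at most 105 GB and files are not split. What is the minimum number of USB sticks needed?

6

Total = 95 + 80 + 80 + 70 + 60 + 40 + 40 + 35 + 30 + 25 = 555 GB.
Lower bound: ⌈555/105⌉ = 6 USB sticks.
A packing using 6 USB sticks:
  USB stick 1: 95 = 95
  USB stick 2: 80 + 25 = 105
  USB stick 3: 80 = 80
  USB stick 4: 70 + 35 = 105
  USB stick 5: 60 + 40 = 100
  USB stick 6: 40 + 30 = 70
This matches the lower bound, so 6 is optimal.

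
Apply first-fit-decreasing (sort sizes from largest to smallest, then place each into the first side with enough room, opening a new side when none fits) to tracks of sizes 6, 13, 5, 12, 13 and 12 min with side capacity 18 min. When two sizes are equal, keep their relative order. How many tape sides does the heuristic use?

Sorted descending: 13, 13, 12, 12, 6, 5.
  13 → side 1 (new)  [load 13/18]
  13 → side 2 (new)  [load 13/18]
  12 → side 3 (new)  [load 12/18]
  12 → side 4 (new)  [load 12/18]
  6 → side 3  [load 18/18]
  5 → side 1  [load 18/18]
4 tape sides opened.

4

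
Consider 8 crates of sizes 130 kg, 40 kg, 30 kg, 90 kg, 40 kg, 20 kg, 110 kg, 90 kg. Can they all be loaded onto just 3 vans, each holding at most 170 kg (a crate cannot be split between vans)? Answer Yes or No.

No

Total = 550 kg; ⌈550/170⌉ = 4.
At least 4 vans are required, but only 3 are allowed.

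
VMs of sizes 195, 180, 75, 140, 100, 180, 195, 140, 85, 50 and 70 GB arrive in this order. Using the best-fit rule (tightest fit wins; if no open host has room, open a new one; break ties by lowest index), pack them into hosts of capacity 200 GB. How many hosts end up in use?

  195 → host 1 (new)  [load 195/200]
  180 → host 2 (new)  [load 180/200]
  75 → host 3 (new)  [load 75/200]
  140 → host 4 (new)  [load 140/200]
  100 → host 3  [load 175/200]
  180 → host 5 (new)  [load 180/200]
  195 → host 6 (new)  [load 195/200]
  140 → host 7 (new)  [load 140/200]
  85 → host 8 (new)  [load 85/200]
  50 → host 4  [load 190/200]
  70 → host 8  [load 155/200]
8 hosts opened.

8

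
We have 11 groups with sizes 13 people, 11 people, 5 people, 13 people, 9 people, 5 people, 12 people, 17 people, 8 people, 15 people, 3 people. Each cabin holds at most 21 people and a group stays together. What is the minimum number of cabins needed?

6

Total = 17 + 15 + 13 + 13 + 12 + 11 + 9 + 8 + 5 + 5 + 3 = 111 people.
Lower bound: ⌈111/21⌉ = 6 cabins.
A packing using 6 cabins:
  cabin 1: 17 + 3 = 20
  cabin 2: 15 + 5 = 20
  cabin 3: 13 + 8 = 21
  cabin 4: 13 + 5 = 18
  cabin 5: 12 + 9 = 21
  cabin 6: 11 = 11
This matches the lower bound, so 6 is optimal.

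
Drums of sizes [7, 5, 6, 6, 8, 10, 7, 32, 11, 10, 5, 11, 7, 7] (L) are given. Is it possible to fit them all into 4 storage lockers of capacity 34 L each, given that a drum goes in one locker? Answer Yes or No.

A valid assignment using 4 storage lockers:
  locker 1: 32 = 32
  locker 2: 11 + 11 + 10 = 32
  locker 3: 10 + 8 + 6 + 5 + 5 = 34
  locker 4: 7 + 7 + 7 + 7 + 6 = 34
Every load is within 34 L, so 4 storage lockers suffice.

Yes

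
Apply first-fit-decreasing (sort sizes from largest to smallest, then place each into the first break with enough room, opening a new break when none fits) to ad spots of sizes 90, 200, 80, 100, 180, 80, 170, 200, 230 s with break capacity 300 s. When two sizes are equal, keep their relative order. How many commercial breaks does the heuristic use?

5

Sorted descending: 230, 200, 200, 180, 170, 100, 90, 80, 80.
  230 → break 1 (new)  [load 230/300]
  200 → break 2 (new)  [load 200/300]
  200 → break 3 (new)  [load 200/300]
  180 → break 4 (new)  [load 180/300]
  170 → break 5 (new)  [load 170/300]
  100 → break 2  [load 300/300]
  90 → break 3  [load 290/300]
  80 → break 4  [load 260/300]
  80 → break 5  [load 250/300]
5 commercial breaks opened.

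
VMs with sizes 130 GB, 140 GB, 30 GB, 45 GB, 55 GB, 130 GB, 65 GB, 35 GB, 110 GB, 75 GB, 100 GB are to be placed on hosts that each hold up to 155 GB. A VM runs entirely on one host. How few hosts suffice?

Total = 140 + 130 + 130 + 110 + 100 + 75 + 65 + 55 + 45 + 35 + 30 = 915 GB.
Lower bound: ⌈915/155⌉ = 6 hosts.
A packing using 7 hosts:
  host 1: 140 = 140
  host 2: 130 = 130
  host 3: 130 = 130
  host 4: 110 + 45 = 155
  host 5: 100 + 55 = 155
  host 6: 75 + 65 = 140
  host 7: 35 + 30 = 65
No arrangement into 6 hosts stays within capacity, so 7 is optimal.

7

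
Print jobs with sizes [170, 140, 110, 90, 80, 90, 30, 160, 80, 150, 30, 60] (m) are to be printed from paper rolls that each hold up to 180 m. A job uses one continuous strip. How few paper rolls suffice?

7

Total = 170 + 160 + 150 + 140 + 110 + 90 + 90 + 80 + 80 + 60 + 30 + 30 = 1190 m.
Lower bound: ⌈1190/180⌉ = 7 paper rolls.
A packing using 7 paper rolls:
  roll 1: 170 = 170
  roll 2: 160 = 160
  roll 3: 150 + 30 = 180
  roll 4: 140 + 30 = 170
  roll 5: 110 + 60 = 170
  roll 6: 90 + 90 = 180
  roll 7: 80 + 80 = 160
This matches the lower bound, so 7 is optimal.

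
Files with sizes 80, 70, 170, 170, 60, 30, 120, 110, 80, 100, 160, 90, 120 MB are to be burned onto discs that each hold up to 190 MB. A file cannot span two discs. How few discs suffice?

8

Total = 170 + 170 + 160 + 120 + 120 + 110 + 100 + 90 + 80 + 80 + 70 + 60 + 30 = 1360 MB.
Lower bound: ⌈1360/190⌉ = 8 discs.
A packing using 8 discs:
  disc 1: 170 = 170
  disc 2: 170 = 170
  disc 3: 160 + 30 = 190
  disc 4: 120 + 70 = 190
  disc 5: 120 + 60 = 180
  disc 6: 110 + 80 = 190
  disc 7: 100 + 90 = 190
  disc 8: 80 = 80
This matches the lower bound, so 8 is optimal.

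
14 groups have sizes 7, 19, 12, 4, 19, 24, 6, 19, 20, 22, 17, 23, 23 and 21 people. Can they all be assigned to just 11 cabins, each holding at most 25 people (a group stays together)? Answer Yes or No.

A valid assignment using 11 cabins:
  cabin 1: 24 = 24
  cabin 2: 23 = 23
  cabin 3: 23 = 23
  cabin 4: 22 = 22
  cabin 5: 21 + 4 = 25
  cabin 6: 20 = 20
  cabin 7: 19 + 6 = 25
  cabin 8: 19 = 19
  cabin 9: 19 = 19
  cabin 10: 17 + 7 = 24
  cabin 11: 12 = 12
Every load is within 25 people, so 11 cabins suffice.

Yes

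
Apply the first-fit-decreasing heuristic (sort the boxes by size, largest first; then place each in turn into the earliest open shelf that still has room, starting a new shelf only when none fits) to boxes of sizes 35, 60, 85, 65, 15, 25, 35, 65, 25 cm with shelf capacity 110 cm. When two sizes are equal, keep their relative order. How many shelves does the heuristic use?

4

Sorted descending: 85, 65, 65, 60, 35, 35, 25, 25, 15.
  85 → shelf 1 (new)  [load 85/110]
  65 → shelf 2 (new)  [load 65/110]
  65 → shelf 3 (new)  [load 65/110]
  60 → shelf 4 (new)  [load 60/110]
  35 → shelf 2  [load 100/110]
  35 → shelf 3  [load 100/110]
  25 → shelf 1  [load 110/110]
  25 → shelf 4  [load 85/110]
  15 → shelf 4  [load 100/110]
4 shelves opened.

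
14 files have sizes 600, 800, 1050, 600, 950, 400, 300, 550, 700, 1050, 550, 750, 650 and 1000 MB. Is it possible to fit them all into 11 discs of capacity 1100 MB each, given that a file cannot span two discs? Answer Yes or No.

A valid assignment using 11 discs:
  disc 1: 1050 = 1050
  disc 2: 1050 = 1050
  disc 3: 1000 = 1000
  disc 4: 950 = 950
  disc 5: 800 + 300 = 1100
  disc 6: 750 = 750
  disc 7: 700 + 400 = 1100
  disc 8: 650 = 650
  disc 9: 600 = 600
  disc 10: 600 = 600
  disc 11: 550 + 550 = 1100
Every load is within 1100 MB, so 11 discs suffice.

Yes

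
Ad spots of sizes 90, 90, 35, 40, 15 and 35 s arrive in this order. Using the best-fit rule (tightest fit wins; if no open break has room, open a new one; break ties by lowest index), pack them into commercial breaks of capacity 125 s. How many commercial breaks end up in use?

3

  90 → break 1 (new)  [load 90/125]
  90 → break 2 (new)  [load 90/125]
  35 → break 1  [load 125/125]
  40 → break 3 (new)  [load 40/125]
  15 → break 2  [load 105/125]
  35 → break 3  [load 75/125]
3 commercial breaks opened.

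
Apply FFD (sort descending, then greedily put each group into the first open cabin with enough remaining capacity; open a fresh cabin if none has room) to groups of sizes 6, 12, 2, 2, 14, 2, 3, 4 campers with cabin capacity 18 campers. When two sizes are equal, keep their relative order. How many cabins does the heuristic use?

3

Sorted descending: 14, 12, 6, 4, 3, 2, 2, 2.
  14 → cabin 1 (new)  [load 14/18]
  12 → cabin 2 (new)  [load 12/18]
  6 → cabin 2  [load 18/18]
  4 → cabin 1  [load 18/18]
  3 → cabin 3 (new)  [load 3/18]
  2 → cabin 3  [load 5/18]
  2 → cabin 3  [load 7/18]
  2 → cabin 3  [load 9/18]
3 cabins opened.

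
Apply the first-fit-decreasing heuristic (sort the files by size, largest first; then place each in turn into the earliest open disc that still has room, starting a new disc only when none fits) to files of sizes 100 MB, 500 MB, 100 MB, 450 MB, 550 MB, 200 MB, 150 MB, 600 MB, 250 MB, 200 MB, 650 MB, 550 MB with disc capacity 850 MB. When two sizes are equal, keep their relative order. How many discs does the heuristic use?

6

Sorted descending: 650, 600, 550, 550, 500, 450, 250, 200, 200, 150, 100, 100.
  650 → disc 1 (new)  [load 650/850]
  600 → disc 2 (new)  [load 600/850]
  550 → disc 3 (new)  [load 550/850]
  550 → disc 4 (new)  [load 550/850]
  500 → disc 5 (new)  [load 500/850]
  450 → disc 6 (new)  [load 450/850]
  250 → disc 2  [load 850/850]
  200 → disc 1  [load 850/850]
  200 → disc 3  [load 750/850]
  150 → disc 4  [load 700/850]
  100 → disc 3  [load 850/850]
  100 → disc 4  [load 800/850]
6 discs opened.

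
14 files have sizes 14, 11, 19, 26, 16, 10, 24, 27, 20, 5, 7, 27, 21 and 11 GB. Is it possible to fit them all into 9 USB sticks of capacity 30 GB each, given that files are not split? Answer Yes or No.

Yes

A valid assignment using 9 USB sticks:
  USB stick 1: 27 = 27
  USB stick 2: 27 = 27
  USB stick 3: 26 = 26
  USB stick 4: 24 + 5 = 29
  USB stick 5: 21 + 7 = 28
  USB stick 6: 20 + 10 = 30
  USB stick 7: 19 + 11 = 30
  USB stick 8: 16 + 14 = 30
  USB stick 9: 11 = 11
Every load is within 30 GB, so 9 USB sticks suffice.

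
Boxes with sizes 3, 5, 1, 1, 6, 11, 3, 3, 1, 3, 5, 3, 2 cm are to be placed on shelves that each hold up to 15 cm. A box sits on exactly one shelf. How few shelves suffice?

Total = 11 + 6 + 5 + 5 + 3 + 3 + 3 + 3 + 3 + 2 + 1 + 1 + 1 = 47 cm.
Lower bound: ⌈47/15⌉ = 4 shelves.
A packing using 4 shelves:
  shelf 1: 11 + 3 + 1 = 15
  shelf 2: 6 + 5 + 3 + 1 = 15
  shelf 3: 5 + 3 + 3 + 3 + 1 = 15
  shelf 4: 2 = 2
This matches the lower bound, so 4 is optimal.

4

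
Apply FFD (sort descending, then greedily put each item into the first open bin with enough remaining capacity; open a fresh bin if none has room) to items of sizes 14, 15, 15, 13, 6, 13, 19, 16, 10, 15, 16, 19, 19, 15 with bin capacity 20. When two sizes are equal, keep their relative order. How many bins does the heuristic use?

13

Sorted descending: 19, 19, 19, 16, 16, 15, 15, 15, 15, 14, 13, 13, 10, 6.
  19 → bin 1 (new)  [load 19/20]
  19 → bin 2 (new)  [load 19/20]
  19 → bin 3 (new)  [load 19/20]
  16 → bin 4 (new)  [load 16/20]
  16 → bin 5 (new)  [load 16/20]
  15 → bin 6 (new)  [load 15/20]
  15 → bin 7 (new)  [load 15/20]
  15 → bin 8 (new)  [load 15/20]
  15 → bin 9 (new)  [load 15/20]
  14 → bin 10 (new)  [load 14/20]
  13 → bin 11 (new)  [load 13/20]
  13 → bin 12 (new)  [load 13/20]
  10 → bin 13 (new)  [load 10/20]
  6 → bin 10  [load 20/20]
13 bins opened.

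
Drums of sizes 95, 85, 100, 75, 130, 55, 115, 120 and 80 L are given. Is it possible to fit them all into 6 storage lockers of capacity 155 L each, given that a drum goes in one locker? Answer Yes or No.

Total = 855 L; ⌈855/155⌉ = 6.
7 drums each exceed half the capacity and cannot share a locker, forcing at least 7 storage lockers.
At least 7 storage lockers are required, but only 6 are allowed.

No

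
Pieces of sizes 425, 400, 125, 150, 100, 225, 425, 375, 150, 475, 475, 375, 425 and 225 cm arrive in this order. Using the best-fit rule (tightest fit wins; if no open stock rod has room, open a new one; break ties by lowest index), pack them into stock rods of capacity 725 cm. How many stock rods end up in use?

  425 → stock rod 1 (new)  [load 425/725]
  400 → stock rod 2 (new)  [load 400/725]
  125 → stock rod 1  [load 550/725]
  150 → stock rod 1  [load 700/725]
  100 → stock rod 2  [load 500/725]
  225 → stock rod 2  [load 725/725]
  425 → stock rod 3 (new)  [load 425/725]
  375 → stock rod 4 (new)  [load 375/725]
  150 → stock rod 3  [load 575/725]
  475 → stock rod 5 (new)  [load 475/725]
  475 → stock rod 6 (new)  [load 475/725]
  375 → stock rod 7 (new)  [load 375/725]
  425 → stock rod 8 (new)  [load 425/725]
  225 → stock rod 5  [load 700/725]
8 stock rods opened.

8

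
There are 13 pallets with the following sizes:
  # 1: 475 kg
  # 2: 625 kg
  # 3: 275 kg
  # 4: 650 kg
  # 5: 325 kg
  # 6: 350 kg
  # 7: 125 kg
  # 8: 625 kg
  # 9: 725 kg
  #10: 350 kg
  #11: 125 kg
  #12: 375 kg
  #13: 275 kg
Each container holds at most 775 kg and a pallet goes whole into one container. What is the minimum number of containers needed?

8

Total = 725 + 650 + 625 + 625 + 475 + 375 + 350 + 350 + 325 + 275 + 275 + 125 + 125 = 5300 kg.
Lower bound: ⌈5300/775⌉ = 7 containers.
A packing using 8 containers:
  container 1: 725 = 725
  container 2: 650 + 125 = 775
  container 3: 625 + 125 = 750
  container 4: 625 = 625
  container 5: 475 + 275 = 750
  container 6: 375 + 350 = 725
  container 7: 350 + 325 = 675
  container 8: 275 = 275
No arrangement into 7 containers stays within capacity, so 8 is optimal.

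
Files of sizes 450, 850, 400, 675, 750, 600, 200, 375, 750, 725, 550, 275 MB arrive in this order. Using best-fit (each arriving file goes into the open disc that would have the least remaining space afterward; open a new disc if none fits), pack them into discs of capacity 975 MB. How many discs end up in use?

  450 → disc 1 (new)  [load 450/975]
  850 → disc 2 (new)  [load 850/975]
  400 → disc 1  [load 850/975]
  675 → disc 3 (new)  [load 675/975]
  750 → disc 4 (new)  [load 750/975]
  600 → disc 5 (new)  [load 600/975]
  200 → disc 4  [load 950/975]
  375 → disc 5  [load 975/975]
  750 → disc 6 (new)  [load 750/975]
  725 → disc 7 (new)  [load 725/975]
  550 → disc 8 (new)  [load 550/975]
  275 → disc 3  [load 950/975]
8 discs opened.

8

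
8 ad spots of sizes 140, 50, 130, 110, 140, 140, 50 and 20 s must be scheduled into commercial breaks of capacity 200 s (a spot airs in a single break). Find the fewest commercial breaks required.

Total = 140 + 140 + 140 + 130 + 110 + 50 + 50 + 20 = 780 s.
Lower bound: ⌈780/200⌉ = 4 commercial breaks.
Also, 5 ad spots each exceed 100 s, and no two of those can share a break, so at least 5 commercial breaks are needed.
A packing using 5 commercial breaks:
  break 1: 140 + 50 = 190
  break 2: 140 + 50 = 190
  break 3: 140 + 20 = 160
  break 4: 130 = 130
  break 5: 110 = 110
This matches the lower bound, so 5 is optimal.

5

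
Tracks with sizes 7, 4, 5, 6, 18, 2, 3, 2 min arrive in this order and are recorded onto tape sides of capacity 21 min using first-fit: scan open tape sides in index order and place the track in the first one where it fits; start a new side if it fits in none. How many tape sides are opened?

3

  7 → side 1 (new)  [load 7/21]
  4 → side 1  [load 11/21]
  5 → side 1  [load 16/21]
  6 → side 2 (new)  [load 6/21]
  18 → side 3 (new)  [load 18/21]
  2 → side 1  [load 18/21]
  3 → side 1  [load 21/21]
  2 → side 2  [load 8/21]
3 tape sides opened.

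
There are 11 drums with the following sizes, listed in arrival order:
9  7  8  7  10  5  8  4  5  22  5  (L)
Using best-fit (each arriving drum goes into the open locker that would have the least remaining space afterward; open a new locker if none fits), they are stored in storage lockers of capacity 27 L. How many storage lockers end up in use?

4

  9 → locker 1 (new)  [load 9/27]
  7 → locker 1  [load 16/27]
  8 → locker 1  [load 24/27]
  7 → locker 2 (new)  [load 7/27]
  10 → locker 2  [load 17/27]
  5 → locker 2  [load 22/27]
  8 → locker 3 (new)  [load 8/27]
  4 → locker 2  [load 26/27]
  5 → locker 3  [load 13/27]
  22 → locker 4 (new)  [load 22/27]
  5 → locker 4  [load 27/27]
4 storage lockers opened.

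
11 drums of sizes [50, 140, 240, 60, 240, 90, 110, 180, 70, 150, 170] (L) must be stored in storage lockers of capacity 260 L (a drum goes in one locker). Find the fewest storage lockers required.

6

Total = 240 + 240 + 180 + 170 + 150 + 140 + 110 + 90 + 70 + 60 + 50 = 1500 L.
Lower bound: ⌈1500/260⌉ = 6 storage lockers.
A packing using 6 storage lockers:
  locker 1: 240 = 240
  locker 2: 240 = 240
  locker 3: 180 + 70 = 250
  locker 4: 170 + 90 = 260
  locker 5: 150 + 110 = 260
  locker 6: 140 + 60 + 50 = 250
This matches the lower bound, so 6 is optimal.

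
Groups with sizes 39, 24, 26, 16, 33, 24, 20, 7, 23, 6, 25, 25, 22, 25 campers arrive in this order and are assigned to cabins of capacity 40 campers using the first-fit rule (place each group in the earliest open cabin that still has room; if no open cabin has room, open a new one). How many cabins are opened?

  39 → cabin 1 (new)  [load 39/40]
  24 → cabin 2 (new)  [load 24/40]
  26 → cabin 3 (new)  [load 26/40]
  16 → cabin 2  [load 40/40]
  33 → cabin 4 (new)  [load 33/40]
  24 → cabin 5 (new)  [load 24/40]
  20 → cabin 6 (new)  [load 20/40]
  7 → cabin 3  [load 33/40]
  23 → cabin 7 (new)  [load 23/40]
  6 → cabin 3  [load 39/40]
  25 → cabin 8 (new)  [load 25/40]
  25 → cabin 9 (new)  [load 25/40]
  22 → cabin 10 (new)  [load 22/40]
  25 → cabin 11 (new)  [load 25/40]
11 cabins opened.

11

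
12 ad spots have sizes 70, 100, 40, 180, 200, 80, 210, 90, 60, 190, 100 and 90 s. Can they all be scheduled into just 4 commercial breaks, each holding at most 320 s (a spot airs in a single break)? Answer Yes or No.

No

Total = 1410 s; ⌈1410/320⌉ = 5.
At least 5 commercial breaks are required, but only 4 are allowed.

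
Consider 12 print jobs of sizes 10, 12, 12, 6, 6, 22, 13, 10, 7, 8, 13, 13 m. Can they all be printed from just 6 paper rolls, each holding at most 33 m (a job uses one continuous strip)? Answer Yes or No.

A valid assignment using 5 paper rolls:
  roll 1: 22 + 10 = 32
  roll 2: 13 + 13 + 7 = 33
  roll 3: 13 + 12 + 8 = 33
  roll 4: 12 + 10 + 6 = 28
  roll 5: 6 = 6
That uses only 5 ≤ 6, so 6 paper rolls are enough.

Yes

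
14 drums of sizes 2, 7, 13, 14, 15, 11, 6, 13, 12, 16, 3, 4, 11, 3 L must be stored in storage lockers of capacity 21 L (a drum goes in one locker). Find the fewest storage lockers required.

8

Total = 16 + 15 + 14 + 13 + 13 + 12 + 11 + 11 + 7 + 6 + 4 + 3 + 3 + 2 = 130 L.
Lower bound: ⌈130/21⌉ = 7 storage lockers.
Also, 8 drums each exceed 21/2 L, and no two of those can share a locker, so at least 8 storage lockers are needed.
A packing using 8 storage lockers:
  locker 1: 16 + 4 = 20
  locker 2: 15 + 6 = 21
  locker 3: 14 + 7 = 21
  locker 4: 13 + 3 + 3 + 2 = 21
  locker 5: 13 = 13
  locker 6: 12 = 12
  locker 7: 11 = 11
  locker 8: 11 = 11
This matches the lower bound, so 8 is optimal.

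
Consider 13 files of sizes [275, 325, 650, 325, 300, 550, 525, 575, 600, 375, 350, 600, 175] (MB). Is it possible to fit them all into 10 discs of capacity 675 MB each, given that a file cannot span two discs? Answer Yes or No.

A valid assignment using 10 discs:
  disc 1: 650 = 650
  disc 2: 600 = 600
  disc 3: 600 = 600
  disc 4: 575 = 575
  disc 5: 550 = 550
  disc 6: 525 = 525
  disc 7: 375 + 300 = 675
  disc 8: 350 + 325 = 675
  disc 9: 325 + 275 = 600
  disc 10: 175 = 175
Every load is within 675 MB, so 10 discs suffice.

Yes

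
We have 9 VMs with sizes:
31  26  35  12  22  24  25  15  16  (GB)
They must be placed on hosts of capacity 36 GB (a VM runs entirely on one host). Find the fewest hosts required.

Total = 35 + 31 + 26 + 25 + 24 + 22 + 16 + 15 + 12 = 206 GB.
Lower bound: ⌈206/36⌉ = 6 hosts.
A packing using 7 hosts:
  host 1: 35 = 35
  host 2: 31 = 31
  host 3: 26 = 26
  host 4: 25 = 25
  host 5: 24 + 12 = 36
  host 6: 22 = 22
  host 7: 16 + 15 = 31
No arrangement into 6 hosts stays within capacity, so 7 is optimal.

7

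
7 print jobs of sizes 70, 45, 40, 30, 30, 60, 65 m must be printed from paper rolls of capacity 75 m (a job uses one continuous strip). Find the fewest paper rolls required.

Total = 70 + 65 + 60 + 45 + 40 + 30 + 30 = 340 m.
Lower bound: ⌈340/75⌉ = 5 paper rolls.
A packing using 5 paper rolls:
  roll 1: 70 = 70
  roll 2: 65 = 65
  roll 3: 60 = 60
  roll 4: 45 + 30 = 75
  roll 5: 40 + 30 = 70
This matches the lower bound, so 5 is optimal.

5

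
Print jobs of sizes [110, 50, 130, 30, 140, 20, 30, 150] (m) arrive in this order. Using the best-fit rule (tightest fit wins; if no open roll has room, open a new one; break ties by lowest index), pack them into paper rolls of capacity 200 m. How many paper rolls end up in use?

  110 → roll 1 (new)  [load 110/200]
  50 → roll 1  [load 160/200]
  130 → roll 2 (new)  [load 130/200]
  30 → roll 1  [load 190/200]
  140 → roll 3 (new)  [load 140/200]
  20 → roll 3  [load 160/200]
  30 → roll 3  [load 190/200]
  150 → roll 4 (new)  [load 150/200]
4 paper rolls opened.

4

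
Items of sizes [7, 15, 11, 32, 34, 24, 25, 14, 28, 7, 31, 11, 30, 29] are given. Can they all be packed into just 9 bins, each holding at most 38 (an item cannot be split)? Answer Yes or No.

A valid assignment using 9 bins:
  bin 1: 34 = 34
  bin 2: 32 = 32
  bin 3: 31 + 7 = 38
  bin 4: 30 + 7 = 37
  bin 5: 29 = 29
  bin 6: 28 = 28
  bin 7: 25 + 11 = 36
  bin 8: 24 + 14 = 38
  bin 9: 15 + 11 = 26
Every load is within 38, so 9 bins suffice.

Yes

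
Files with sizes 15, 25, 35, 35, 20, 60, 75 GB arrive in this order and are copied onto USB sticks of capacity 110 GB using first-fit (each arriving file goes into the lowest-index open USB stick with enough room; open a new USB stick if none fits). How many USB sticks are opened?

  15 → USB stick 1 (new)  [load 15/110]
  25 → USB stick 1  [load 40/110]
  35 → USB stick 1  [load 75/110]
  35 → USB stick 1  [load 110/110]
  20 → USB stick 2 (new)  [load 20/110]
  60 → USB stick 2  [load 80/110]
  75 → USB stick 3 (new)  [load 75/110]
3 USB sticks opened.

3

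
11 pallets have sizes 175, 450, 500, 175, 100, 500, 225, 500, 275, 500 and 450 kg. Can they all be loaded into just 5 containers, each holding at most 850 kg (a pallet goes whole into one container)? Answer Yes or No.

Total = 3850 kg; ⌈3850/850⌉ = 5.
6 pallets each exceed half the capacity and cannot share a container, forcing at least 6 containers.
At least 6 containers are required, but only 5 are allowed.

No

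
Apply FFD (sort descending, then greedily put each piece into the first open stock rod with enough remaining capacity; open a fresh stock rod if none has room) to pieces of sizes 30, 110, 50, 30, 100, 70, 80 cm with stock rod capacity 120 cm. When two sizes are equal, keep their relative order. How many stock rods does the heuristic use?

Sorted descending: 110, 100, 80, 70, 50, 30, 30.
  110 → stock rod 1 (new)  [load 110/120]
  100 → stock rod 2 (new)  [load 100/120]
  80 → stock rod 3 (new)  [load 80/120]
  70 → stock rod 4 (new)  [load 70/120]
  50 → stock rod 4  [load 120/120]
  30 → stock rod 3  [load 110/120]
  30 → stock rod 5 (new)  [load 30/120]
5 stock rods opened.

5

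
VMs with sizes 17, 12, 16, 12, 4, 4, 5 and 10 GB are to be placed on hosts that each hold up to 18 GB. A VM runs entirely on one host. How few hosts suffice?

Total = 17 + 16 + 12 + 12 + 10 + 5 + 4 + 4 = 80 GB.
Lower bound: ⌈80/18⌉ = 5 hosts.
A packing using 5 hosts:
  host 1: 17 = 17
  host 2: 16 = 16
  host 3: 12 + 5 = 17
  host 4: 12 + 4 = 16
  host 5: 10 + 4 = 14
This matches the lower bound, so 5 is optimal.

5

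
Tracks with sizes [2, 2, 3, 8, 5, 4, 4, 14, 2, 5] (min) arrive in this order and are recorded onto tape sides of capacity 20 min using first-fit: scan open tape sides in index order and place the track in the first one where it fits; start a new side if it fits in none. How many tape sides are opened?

  2 → side 1 (new)  [load 2/20]
  2 → side 1  [load 4/20]
  3 → side 1  [load 7/20]
  8 → side 1  [load 15/20]
  5 → side 1  [load 20/20]
  4 → side 2 (new)  [load 4/20]
  4 → side 2  [load 8/20]
  14 → side 3 (new)  [load 14/20]
  2 → side 2  [load 10/20]
  5 → side 2  [load 15/20]
3 tape sides opened.

3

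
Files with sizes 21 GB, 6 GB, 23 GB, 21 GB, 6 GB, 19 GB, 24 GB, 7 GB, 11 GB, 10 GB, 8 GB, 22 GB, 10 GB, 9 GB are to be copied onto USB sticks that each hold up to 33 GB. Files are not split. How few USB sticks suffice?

Total = 24 + 23 + 22 + 21 + 21 + 19 + 11 + 10 + 10 + 9 + 8 + 7 + 6 + 6 = 197 GB.
Lower bound: ⌈197/33⌉ = 6 USB sticks.
A packing using 7 USB sticks:
  USB stick 1: 24 + 9 = 33
  USB stick 2: 23 + 10 = 33
  USB stick 3: 22 + 11 = 33
  USB stick 4: 21 + 10 = 31
  USB stick 5: 21 + 8 = 29
  USB stick 6: 19 + 7 + 6 = 32
  USB stick 7: 6 = 6
No arrangement into 6 USB sticks stays within capacity, so 7 is optimal.

7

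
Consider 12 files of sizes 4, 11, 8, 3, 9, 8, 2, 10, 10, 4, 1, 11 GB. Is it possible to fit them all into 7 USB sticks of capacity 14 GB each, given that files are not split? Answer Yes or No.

Yes

A valid assignment using 7 USB sticks:
  USB stick 1: 11 + 3 = 14
  USB stick 2: 11 + 2 + 1 = 14
  USB stick 3: 10 + 4 = 14
  USB stick 4: 10 + 4 = 14
  USB stick 5: 9 = 9
  USB stick 6: 8 = 8
  USB stick 7: 8 = 8
Every load is within 14 GB, so 7 USB sticks suffice.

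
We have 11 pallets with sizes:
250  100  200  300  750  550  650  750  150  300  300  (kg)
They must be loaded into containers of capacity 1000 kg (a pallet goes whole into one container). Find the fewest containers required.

5

Total = 750 + 750 + 650 + 550 + 300 + 300 + 300 + 250 + 200 + 150 + 100 = 4300 kg.
Lower bound: ⌈4300/1000⌉ = 5 containers.
A packing using 5 containers:
  container 1: 750 + 250 = 1000
  container 2: 750 + 200 = 950
  container 3: 650 + 300 = 950
  container 4: 550 + 300 + 150 = 1000
  container 5: 300 + 100 = 400
This matches the lower bound, so 5 is optimal.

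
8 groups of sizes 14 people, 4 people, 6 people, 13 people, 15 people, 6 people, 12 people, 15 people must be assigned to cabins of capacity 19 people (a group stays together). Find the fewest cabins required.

Total = 15 + 15 + 14 + 13 + 12 + 6 + 6 + 4 = 85 people.
Lower bound: ⌈85/19⌉ = 5 cabins.
A packing using 5 cabins:
  cabin 1: 15 + 4 = 19
  cabin 2: 15 = 15
  cabin 3: 14 = 14
  cabin 4: 13 + 6 = 19
  cabin 5: 12 + 6 = 18
This matches the lower bound, so 5 is optimal.

5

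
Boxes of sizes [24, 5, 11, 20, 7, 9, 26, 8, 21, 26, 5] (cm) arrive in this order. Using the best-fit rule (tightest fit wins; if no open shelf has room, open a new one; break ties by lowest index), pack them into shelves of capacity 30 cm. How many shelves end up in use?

6

  24 → shelf 1 (new)  [load 24/30]
  5 → shelf 1  [load 29/30]
  11 → shelf 2 (new)  [load 11/30]
  20 → shelf 3 (new)  [load 20/30]
  7 → shelf 3  [load 27/30]
  9 → shelf 2  [load 20/30]
  26 → shelf 4 (new)  [load 26/30]
  8 → shelf 2  [load 28/30]
  21 → shelf 5 (new)  [load 21/30]
  26 → shelf 6 (new)  [load 26/30]
  5 → shelf 5  [load 26/30]
6 shelves opened.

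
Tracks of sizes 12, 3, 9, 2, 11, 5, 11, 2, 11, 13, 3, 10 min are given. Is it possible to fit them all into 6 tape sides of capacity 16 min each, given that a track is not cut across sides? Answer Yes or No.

Total = 92 min; ⌈92/16⌉ = 6.
7 tracks each exceed half the capacity and cannot share a side, forcing at least 7 tape sides.
At least 7 tape sides are required, but only 6 are allowed.

No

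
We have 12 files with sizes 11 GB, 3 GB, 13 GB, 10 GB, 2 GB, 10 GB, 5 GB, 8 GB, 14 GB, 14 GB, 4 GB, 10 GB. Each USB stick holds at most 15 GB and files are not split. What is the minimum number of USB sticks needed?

8

Total = 14 + 14 + 13 + 11 + 10 + 10 + 10 + 8 + 5 + 4 + 3 + 2 = 104 GB.
Lower bound: ⌈104/15⌉ = 7 USB sticks.
Also, 8 files each exceed 15/2 GB, and no two of those can share a USB stick, so at least 8 USB sticks are needed.
A packing using 8 USB sticks:
  USB stick 1: 14 = 14
  USB stick 2: 14 = 14
  USB stick 3: 13 + 2 = 15
  USB stick 4: 11 + 4 = 15
  USB stick 5: 10 + 5 = 15
  USB stick 6: 10 + 3 = 13
  USB stick 7: 10 = 10
  USB stick 8: 8 = 8
This matches the lower bound, so 8 is optimal.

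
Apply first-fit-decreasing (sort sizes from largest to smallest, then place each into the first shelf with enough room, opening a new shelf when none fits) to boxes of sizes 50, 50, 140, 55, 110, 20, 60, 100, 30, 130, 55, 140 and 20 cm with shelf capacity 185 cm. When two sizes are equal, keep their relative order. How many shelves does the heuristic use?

6

Sorted descending: 140, 140, 130, 110, 100, 60, 55, 55, 50, 50, 30, 20, 20.
  140 → shelf 1 (new)  [load 140/185]
  140 → shelf 2 (new)  [load 140/185]
  130 → shelf 3 (new)  [load 130/185]
  110 → shelf 4 (new)  [load 110/185]
  100 → shelf 5 (new)  [load 100/185]
  60 → shelf 4  [load 170/185]
  55 → shelf 3  [load 185/185]
  55 → shelf 5  [load 155/185]
  50 → shelf 6 (new)  [load 50/185]
  50 → shelf 6  [load 100/185]
  30 → shelf 1  [load 170/185]
  20 → shelf 2  [load 160/185]
  20 → shelf 2  [load 180/185]
6 shelves opened.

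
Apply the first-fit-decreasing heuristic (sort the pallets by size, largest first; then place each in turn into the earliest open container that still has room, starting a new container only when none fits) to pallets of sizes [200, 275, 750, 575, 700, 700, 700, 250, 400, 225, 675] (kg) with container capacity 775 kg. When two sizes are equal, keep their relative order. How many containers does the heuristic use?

8

Sorted descending: 750, 700, 700, 700, 675, 575, 400, 275, 250, 225, 200.
  750 → container 1 (new)  [load 750/775]
  700 → container 2 (new)  [load 700/775]
  700 → container 3 (new)  [load 700/775]
  700 → container 4 (new)  [load 700/775]
  675 → container 5 (new)  [load 675/775]
  575 → container 6 (new)  [load 575/775]
  400 → container 7 (new)  [load 400/775]
  275 → container 7  [load 675/775]
  250 → container 8 (new)  [load 250/775]
  225 → container 8  [load 475/775]
  200 → container 6  [load 775/775]
8 containers opened.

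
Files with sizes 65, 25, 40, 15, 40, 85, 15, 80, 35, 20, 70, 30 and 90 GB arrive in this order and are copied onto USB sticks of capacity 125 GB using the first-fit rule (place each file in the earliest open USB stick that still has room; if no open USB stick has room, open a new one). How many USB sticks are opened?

  65 → USB stick 1 (new)  [load 65/125]
  25 → USB stick 1  [load 90/125]
  40 → USB stick 2 (new)  [load 40/125]
  15 → USB stick 1  [load 105/125]
  40 → USB stick 2  [load 80/125]
  85 → USB stick 3 (new)  [load 85/125]
  15 → USB stick 1  [load 120/125]
  80 → USB stick 4 (new)  [load 80/125]
  35 → USB stick 2  [load 115/125]
  20 → USB stick 3  [load 105/125]
  70 → USB stick 5 (new)  [load 70/125]
  30 → USB stick 4  [load 110/125]
  90 → USB stick 6 (new)  [load 90/125]
6 USB sticks opened.

6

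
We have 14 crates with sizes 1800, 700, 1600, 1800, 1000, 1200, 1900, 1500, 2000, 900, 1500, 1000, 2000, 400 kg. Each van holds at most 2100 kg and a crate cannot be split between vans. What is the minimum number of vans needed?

Total = 2000 + 2000 + 1900 + 1800 + 1800 + 1600 + 1500 + 1500 + 1200 + 1000 + 1000 + 900 + 700 + 400 = 19300 kg.
Lower bound: ⌈19300/2100⌉ = 10 vans.
A packing using 11 vans:
  van 1: 2000 = 2000
  van 2: 2000 = 2000
  van 3: 1900 = 1900
  van 4: 1800 = 1800
  van 5: 1800 = 1800
  van 6: 1600 + 400 = 2000
  van 7: 1500 = 1500
  van 8: 1500 = 1500
  van 9: 1200 + 900 = 2100
  van 10: 1000 + 1000 = 2000
  van 11: 700 = 700
No arrangement into 10 vans stays within capacity, so 11 is optimal.

11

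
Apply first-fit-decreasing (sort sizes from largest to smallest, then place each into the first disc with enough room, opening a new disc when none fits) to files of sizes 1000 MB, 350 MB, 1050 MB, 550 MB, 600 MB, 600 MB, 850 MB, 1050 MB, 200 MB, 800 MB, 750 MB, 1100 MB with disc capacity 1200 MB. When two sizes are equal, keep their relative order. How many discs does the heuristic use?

9

Sorted descending: 1100, 1050, 1050, 1000, 850, 800, 750, 600, 600, 550, 350, 200.
  1100 → disc 1 (new)  [load 1100/1200]
  1050 → disc 2 (new)  [load 1050/1200]
  1050 → disc 3 (new)  [load 1050/1200]
  1000 → disc 4 (new)  [load 1000/1200]
  850 → disc 5 (new)  [load 850/1200]
  800 → disc 6 (new)  [load 800/1200]
  750 → disc 7 (new)  [load 750/1200]
  600 → disc 8 (new)  [load 600/1200]
  600 → disc 8  [load 1200/1200]
  550 → disc 9 (new)  [load 550/1200]
  350 → disc 5  [load 1200/1200]
  200 → disc 4  [load 1200/1200]
9 discs opened.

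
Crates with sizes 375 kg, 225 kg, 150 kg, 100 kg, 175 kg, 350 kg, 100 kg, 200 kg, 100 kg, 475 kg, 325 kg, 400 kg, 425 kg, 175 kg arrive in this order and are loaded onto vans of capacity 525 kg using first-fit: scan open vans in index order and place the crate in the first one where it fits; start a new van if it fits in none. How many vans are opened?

8

  375 → van 1 (new)  [load 375/525]
  225 → van 2 (new)  [load 225/525]
  150 → van 1  [load 525/525]
  100 → van 2  [load 325/525]
  175 → van 2  [load 500/525]
  350 → van 3 (new)  [load 350/525]
  100 → van 3  [load 450/525]
  200 → van 4 (new)  [load 200/525]
  100 → van 4  [load 300/525]
  475 → van 5 (new)  [load 475/525]
  325 → van 6 (new)  [load 325/525]
  400 → van 7 (new)  [load 400/525]
  425 → van 8 (new)  [load 425/525]
  175 → van 4  [load 475/525]
8 vans opened.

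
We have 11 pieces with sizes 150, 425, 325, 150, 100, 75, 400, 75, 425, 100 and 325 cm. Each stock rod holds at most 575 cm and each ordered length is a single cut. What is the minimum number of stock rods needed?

5

Total = 425 + 425 + 400 + 325 + 325 + 150 + 150 + 100 + 100 + 75 + 75 = 2550 cm.
Lower bound: ⌈2550/575⌉ = 5 stock rods.
A packing using 5 stock rods:
  stock rod 1: 425 + 150 = 575
  stock rod 2: 425 + 150 = 575
  stock rod 3: 400 + 100 + 75 = 575
  stock rod 4: 325 + 100 + 75 = 500
  stock rod 5: 325 = 325
This matches the lower bound, so 5 is optimal.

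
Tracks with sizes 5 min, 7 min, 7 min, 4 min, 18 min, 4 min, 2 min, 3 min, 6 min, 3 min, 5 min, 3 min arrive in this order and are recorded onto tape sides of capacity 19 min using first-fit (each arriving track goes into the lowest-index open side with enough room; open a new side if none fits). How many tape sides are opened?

4

  5 → side 1 (new)  [load 5/19]
  7 → side 1  [load 12/19]
  7 → side 1  [load 19/19]
  4 → side 2 (new)  [load 4/19]
  18 → side 3 (new)  [load 18/19]
  4 → side 2  [load 8/19]
  2 → side 2  [load 10/19]
  3 → side 2  [load 13/19]
  6 → side 2  [load 19/19]
  3 → side 4 (new)  [load 3/19]
  5 → side 4  [load 8/19]
  3 → side 4  [load 11/19]
4 tape sides opened.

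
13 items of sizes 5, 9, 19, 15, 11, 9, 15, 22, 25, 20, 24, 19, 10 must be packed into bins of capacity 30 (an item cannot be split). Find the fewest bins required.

8

Total = 25 + 24 + 22 + 20 + 19 + 19 + 15 + 15 + 11 + 10 + 9 + 9 + 5 = 203.
Lower bound: ⌈203/30⌉ = 7 bins.
A packing using 8 bins:
  bin 1: 25 + 5 = 30
  bin 2: 24 = 24
  bin 3: 22 = 22
  bin 4: 20 + 10 = 30
  bin 5: 19 + 11 = 30
  bin 6: 19 + 9 = 28
  bin 7: 15 + 15 = 30
  bin 8: 9 = 9
No arrangement into 7 bins stays within capacity, so 8 is optimal.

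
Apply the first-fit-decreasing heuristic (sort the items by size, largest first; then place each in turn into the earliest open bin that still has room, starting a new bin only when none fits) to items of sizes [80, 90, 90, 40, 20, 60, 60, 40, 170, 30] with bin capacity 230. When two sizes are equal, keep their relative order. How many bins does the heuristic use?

3

Sorted descending: 170, 90, 90, 80, 60, 60, 40, 40, 30, 20.
  170 → bin 1 (new)  [load 170/230]
  90 → bin 2 (new)  [load 90/230]
  90 → bin 2  [load 180/230]
  80 → bin 3 (new)  [load 80/230]
  60 → bin 1  [load 230/230]
  60 → bin 3  [load 140/230]
  40 → bin 2  [load 220/230]
  40 → bin 3  [load 180/230]
  30 → bin 3  [load 210/230]
  20 → bin 3  [load 230/230]
3 bins opened.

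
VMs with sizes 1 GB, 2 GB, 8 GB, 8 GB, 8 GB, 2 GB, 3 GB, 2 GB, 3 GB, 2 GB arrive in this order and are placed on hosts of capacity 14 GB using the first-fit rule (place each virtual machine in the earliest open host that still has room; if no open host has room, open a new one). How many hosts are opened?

3

  1 → host 1 (new)  [load 1/14]
  2 → host 1  [load 3/14]
  8 → host 1  [load 11/14]
  8 → host 2 (new)  [load 8/14]
  8 → host 3 (new)  [load 8/14]
  2 → host 1  [load 13/14]
  3 → host 2  [load 11/14]
  2 → host 2  [load 13/14]
  3 → host 3  [load 11/14]
  2 → host 3  [load 13/14]
3 hosts opened.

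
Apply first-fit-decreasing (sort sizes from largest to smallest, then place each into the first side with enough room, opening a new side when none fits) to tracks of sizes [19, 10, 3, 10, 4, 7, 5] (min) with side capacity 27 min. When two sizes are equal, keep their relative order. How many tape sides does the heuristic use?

Sorted descending: 19, 10, 10, 7, 5, 4, 3.
  19 → side 1 (new)  [load 19/27]
  10 → side 2 (new)  [load 10/27]
  10 → side 2  [load 20/27]
  7 → side 1  [load 26/27]
  5 → side 2  [load 25/27]
  4 → side 3 (new)  [load 4/27]
  3 → side 3  [load 7/27]
3 tape sides opened.

3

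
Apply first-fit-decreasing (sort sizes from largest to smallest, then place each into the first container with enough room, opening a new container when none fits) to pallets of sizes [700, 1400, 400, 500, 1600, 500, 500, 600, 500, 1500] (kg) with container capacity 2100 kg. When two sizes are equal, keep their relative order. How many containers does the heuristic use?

4

Sorted descending: 1600, 1500, 1400, 700, 600, 500, 500, 500, 500, 400.
  1600 → container 1 (new)  [load 1600/2100]
  1500 → container 2 (new)  [load 1500/2100]
  1400 → container 3 (new)  [load 1400/2100]
  700 → container 3  [load 2100/2100]
  600 → container 2  [load 2100/2100]
  500 → container 1  [load 2100/2100]
  500 → container 4 (new)  [load 500/2100]
  500 → container 4  [load 1000/2100]
  500 → container 4  [load 1500/2100]
  400 → container 4  [load 1900/2100]
4 containers opened.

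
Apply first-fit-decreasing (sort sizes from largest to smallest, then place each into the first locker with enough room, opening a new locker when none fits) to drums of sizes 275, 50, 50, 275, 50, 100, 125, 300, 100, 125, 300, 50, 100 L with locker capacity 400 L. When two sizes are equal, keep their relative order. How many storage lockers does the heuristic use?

Sorted descending: 300, 300, 275, 275, 125, 125, 100, 100, 100, 50, 50, 50, 50.
  300 → locker 1 (new)  [load 300/400]
  300 → locker 2 (new)  [load 300/400]
  275 → locker 3 (new)  [load 275/400]
  275 → locker 4 (new)  [load 275/400]
  125 → locker 3  [load 400/400]
  125 → locker 4  [load 400/400]
  100 → locker 1  [load 400/400]
  100 → locker 2  [load 400/400]
  100 → locker 5 (new)  [load 100/400]
  50 → locker 5  [load 150/400]
  50 → locker 5  [load 200/400]
  50 → locker 5  [load 250/400]
  50 → locker 5  [load 300/400]
5 storage lockers opened.

5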